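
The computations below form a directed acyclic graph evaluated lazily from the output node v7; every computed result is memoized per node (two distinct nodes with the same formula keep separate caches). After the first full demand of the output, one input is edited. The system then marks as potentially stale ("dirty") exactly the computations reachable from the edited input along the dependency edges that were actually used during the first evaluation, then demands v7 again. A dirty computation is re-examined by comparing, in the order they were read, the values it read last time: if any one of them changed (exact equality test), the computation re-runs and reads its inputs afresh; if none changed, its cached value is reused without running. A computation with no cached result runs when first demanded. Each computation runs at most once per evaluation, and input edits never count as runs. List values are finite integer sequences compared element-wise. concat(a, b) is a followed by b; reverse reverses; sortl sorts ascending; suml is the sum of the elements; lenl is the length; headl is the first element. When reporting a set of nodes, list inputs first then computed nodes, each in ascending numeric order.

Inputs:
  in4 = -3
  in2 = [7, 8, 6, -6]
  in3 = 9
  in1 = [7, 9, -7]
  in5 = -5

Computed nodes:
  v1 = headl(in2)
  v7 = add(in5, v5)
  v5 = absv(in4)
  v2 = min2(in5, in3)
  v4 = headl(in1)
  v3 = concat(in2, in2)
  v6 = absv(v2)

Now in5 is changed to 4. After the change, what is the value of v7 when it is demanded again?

Demanding v7 again yields 7.

First demand of the output computes:
  v5 = absv(-3) = 3
  v7 = add(-5, 3) = -2

After the edit, cleaning proceeds:
  v7: a read changed (in5 -5->4) — executes, giving 7.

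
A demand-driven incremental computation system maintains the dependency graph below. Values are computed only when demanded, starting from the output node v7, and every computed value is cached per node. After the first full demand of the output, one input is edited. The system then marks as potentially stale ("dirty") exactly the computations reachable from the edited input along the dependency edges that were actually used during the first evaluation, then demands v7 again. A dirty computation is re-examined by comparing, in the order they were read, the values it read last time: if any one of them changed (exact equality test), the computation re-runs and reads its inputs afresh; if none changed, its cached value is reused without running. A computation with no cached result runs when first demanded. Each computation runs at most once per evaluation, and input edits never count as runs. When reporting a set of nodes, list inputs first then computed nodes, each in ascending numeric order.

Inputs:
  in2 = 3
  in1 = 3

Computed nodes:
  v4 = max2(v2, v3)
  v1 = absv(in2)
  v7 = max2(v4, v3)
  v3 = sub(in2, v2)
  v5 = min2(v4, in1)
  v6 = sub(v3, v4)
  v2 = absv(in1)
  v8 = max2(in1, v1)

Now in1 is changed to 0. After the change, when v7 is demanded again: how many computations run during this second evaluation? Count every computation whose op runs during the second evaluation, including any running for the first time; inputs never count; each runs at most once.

First evaluation (everything demanded from the output):
  v2 = absv(3) = 3
  v3 = sub(3, 3) = 0
  v4 = max2(3, 0) = 3
  v7 = max2(3, 0) = 3

Propagation after the edit:
  v2: runs — in1 3->0; result 0.
  v3: runs — v2 3->0; result 3.
  v4: runs — v2 3->0; v3 0->3; result 3 (same value as before).
  v7: runs — v3 0->3; result 3 (same value as before).

Computations that run: v2, v3, v4, v7 — 4 in total.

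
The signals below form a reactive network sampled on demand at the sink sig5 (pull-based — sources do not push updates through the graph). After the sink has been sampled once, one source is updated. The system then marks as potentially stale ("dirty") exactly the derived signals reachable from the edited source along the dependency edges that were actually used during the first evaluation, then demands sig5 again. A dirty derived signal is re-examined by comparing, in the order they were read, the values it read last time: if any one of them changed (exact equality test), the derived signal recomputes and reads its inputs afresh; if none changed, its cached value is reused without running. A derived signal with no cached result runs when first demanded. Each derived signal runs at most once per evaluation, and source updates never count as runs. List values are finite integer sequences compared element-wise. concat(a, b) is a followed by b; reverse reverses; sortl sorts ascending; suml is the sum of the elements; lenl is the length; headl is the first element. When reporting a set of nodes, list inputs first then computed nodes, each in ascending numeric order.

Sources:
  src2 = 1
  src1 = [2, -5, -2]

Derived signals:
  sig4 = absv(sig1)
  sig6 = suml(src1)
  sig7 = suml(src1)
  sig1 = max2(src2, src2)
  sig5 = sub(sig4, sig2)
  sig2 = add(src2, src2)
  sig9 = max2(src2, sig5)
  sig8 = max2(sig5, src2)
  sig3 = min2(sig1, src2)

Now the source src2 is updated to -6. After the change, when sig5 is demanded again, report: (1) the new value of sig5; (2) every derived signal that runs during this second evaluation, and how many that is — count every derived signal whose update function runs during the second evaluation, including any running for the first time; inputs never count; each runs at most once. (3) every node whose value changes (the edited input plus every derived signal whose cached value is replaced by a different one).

sig5 now evaluates to 18.
Run set: sig1, sig2, sig4, sig5 (4 run).
Changed values: src2, sig1, sig2, sig4, sig5.

Initial pass — values computed on the first demand:
  sig1 = max2(1, 1) = 1
  sig2 = add(1, 1) = 2
  sig4 = absv(1) = 1
  sig5 = sub(1, 2) = -1

Second demand — change propagation:
  sig1: re-runs because src2 1->-6; src2 1->-6; new result -6.
  sig2: re-runs because src2 1->-6; src2 1->-6; new result -12.
  sig4: re-runs because sig1 1->-6; new result 6.
  sig5: re-runs because sig4 1->6; sig2 2->-12; new result 18.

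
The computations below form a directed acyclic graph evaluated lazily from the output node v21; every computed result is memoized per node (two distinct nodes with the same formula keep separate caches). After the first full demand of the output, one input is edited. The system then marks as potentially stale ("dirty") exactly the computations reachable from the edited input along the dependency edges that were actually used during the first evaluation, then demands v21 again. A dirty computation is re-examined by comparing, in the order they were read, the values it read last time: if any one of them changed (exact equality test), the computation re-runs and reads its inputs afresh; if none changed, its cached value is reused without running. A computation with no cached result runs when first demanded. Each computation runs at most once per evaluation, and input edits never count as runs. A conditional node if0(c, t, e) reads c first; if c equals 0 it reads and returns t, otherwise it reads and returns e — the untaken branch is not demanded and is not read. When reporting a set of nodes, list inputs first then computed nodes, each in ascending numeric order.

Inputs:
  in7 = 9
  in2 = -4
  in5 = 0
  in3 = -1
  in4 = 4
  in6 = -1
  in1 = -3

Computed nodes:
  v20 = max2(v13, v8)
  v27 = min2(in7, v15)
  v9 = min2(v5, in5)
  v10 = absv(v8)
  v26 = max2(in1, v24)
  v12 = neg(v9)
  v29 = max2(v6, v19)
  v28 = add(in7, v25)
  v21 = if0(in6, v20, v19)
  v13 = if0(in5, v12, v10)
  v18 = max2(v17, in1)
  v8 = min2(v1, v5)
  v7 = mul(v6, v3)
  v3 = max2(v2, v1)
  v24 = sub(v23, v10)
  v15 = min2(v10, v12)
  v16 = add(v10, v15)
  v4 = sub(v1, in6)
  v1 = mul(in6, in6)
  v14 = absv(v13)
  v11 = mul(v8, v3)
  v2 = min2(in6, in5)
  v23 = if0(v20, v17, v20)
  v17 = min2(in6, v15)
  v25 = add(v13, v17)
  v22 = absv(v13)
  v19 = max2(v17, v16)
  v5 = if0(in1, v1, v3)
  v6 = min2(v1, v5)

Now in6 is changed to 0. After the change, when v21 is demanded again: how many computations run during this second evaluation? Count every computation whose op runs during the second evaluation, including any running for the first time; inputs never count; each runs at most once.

9 computations run: v1, v2, v3, v5, v8, v9, v13, v20, v21.
Note the branch switch — demand abandons v10, v15, v16, v17, v19, which are never re-examined.

First demand of the output computes:
  v1 = mul(-1, -1) = 1
  v2 = min2(-1, 0) = -1
  v3 = max2(-1, 1) = 1
  v5 = if0(in1=-3 -> else branch v3) = 1
  v8 = min2(1, 1) = 1
  v9 = min2(1, 0) = 0
  v10 = absv(1) = 1
  v12 = neg(0) = 0
  v15 = min2(1, 0) = 0
  v16 = add(1, 0) = 1
  v17 = min2(-1, 0) = -1
  v19 = max2(-1, 1) = 1
  v21 = if0(in6=-1 -> else branch v19) = 1

After the edit, cleaning proceeds:
  v1: a read changed (in6 -1->0; in6 -1->0) — executes, giving 0.
  v2: a read changed (in6 -1->0) — executes, giving 0.
  v3: a read changed (v2 -1->0; v1 1->0) — executes, giving 0.
  v5: a read changed (v3 1->0) — executes, giving 0.
  v8: a read changed (v1 1->0; v5 1->0) — executes, giving 0.
  v9: a read changed (v5 1->0) — executes, giving 0 — identical to its old value.
  v10: stays stale; no demand reaches it after the flip.
  v12: dirty, but its reads are unchanged (v9 unchanged); cached 0 stands.
  v13: had never run; runs now, result 0.
  v15: stays stale; no demand reaches it after the flip.
  v16: stays stale; no demand reaches it after the flip.
  v17: stays stale; no demand reaches it after the flip.
  v19: stays stale; no demand reaches it after the flip.
  v20: had never run; runs now, result 0.
  v21: a read changed (in6 -1->0) — executes, giving 0.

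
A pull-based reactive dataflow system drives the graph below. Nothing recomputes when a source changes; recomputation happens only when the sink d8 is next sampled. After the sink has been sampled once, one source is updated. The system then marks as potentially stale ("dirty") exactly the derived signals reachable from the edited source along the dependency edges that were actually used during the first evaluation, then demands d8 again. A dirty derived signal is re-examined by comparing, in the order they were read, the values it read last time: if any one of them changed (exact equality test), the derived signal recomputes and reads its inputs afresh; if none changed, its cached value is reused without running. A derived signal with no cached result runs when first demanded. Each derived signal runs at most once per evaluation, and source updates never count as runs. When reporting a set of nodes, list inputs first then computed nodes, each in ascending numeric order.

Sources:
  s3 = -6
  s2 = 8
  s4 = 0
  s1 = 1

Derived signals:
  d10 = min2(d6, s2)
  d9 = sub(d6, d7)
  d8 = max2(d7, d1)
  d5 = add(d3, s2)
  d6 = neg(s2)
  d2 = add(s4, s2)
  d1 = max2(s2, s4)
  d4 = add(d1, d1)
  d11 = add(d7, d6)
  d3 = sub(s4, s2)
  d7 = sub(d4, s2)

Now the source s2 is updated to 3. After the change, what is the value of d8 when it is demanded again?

New value of d8: 3.

First evaluation (everything demanded from the output):
  d1 = max2(8, 0) = 8
  d4 = add(8, 8) = 16
  d7 = sub(16, 8) = 8
  d8 = max2(8, 8) = 8

Propagation after the edit:
  d1: runs — s2 8->3; result 3.
  d4: runs — d1 8->3; d1 8->3; result 6.
  d7: runs — d4 16->6; s2 8->3; result 3.
  d8: runs — d7 8->3; d1 8->3; result 3.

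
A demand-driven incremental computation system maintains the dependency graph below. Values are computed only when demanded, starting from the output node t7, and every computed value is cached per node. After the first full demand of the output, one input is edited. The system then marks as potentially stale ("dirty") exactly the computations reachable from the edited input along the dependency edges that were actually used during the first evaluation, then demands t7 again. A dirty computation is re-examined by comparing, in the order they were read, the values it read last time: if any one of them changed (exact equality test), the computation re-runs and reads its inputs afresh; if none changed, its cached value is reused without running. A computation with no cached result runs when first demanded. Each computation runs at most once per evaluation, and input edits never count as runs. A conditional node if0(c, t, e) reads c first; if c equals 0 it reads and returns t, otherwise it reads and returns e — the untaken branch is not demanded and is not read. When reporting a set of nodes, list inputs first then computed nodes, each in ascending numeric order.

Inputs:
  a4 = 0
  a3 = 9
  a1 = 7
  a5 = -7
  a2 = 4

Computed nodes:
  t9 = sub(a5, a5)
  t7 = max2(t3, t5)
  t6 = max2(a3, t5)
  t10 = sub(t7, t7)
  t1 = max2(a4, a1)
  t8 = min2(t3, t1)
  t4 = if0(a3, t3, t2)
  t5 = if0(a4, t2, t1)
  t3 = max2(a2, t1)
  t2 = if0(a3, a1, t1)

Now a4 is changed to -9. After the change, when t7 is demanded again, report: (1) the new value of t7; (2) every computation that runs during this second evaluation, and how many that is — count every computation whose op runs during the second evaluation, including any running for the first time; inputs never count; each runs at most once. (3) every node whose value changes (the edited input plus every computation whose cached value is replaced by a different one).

New value of t7: 7.
Computations that run: t1, t5 — 2 in total.
Values that change: a4.
Key observation: a condition flipped, so demand moved to the other branch — t2 is never re-examined.

First evaluation (everything demanded from the output):
  t1 = max2(0, 7) = 7
  t2 = if0(a3=9 -> else branch t1) = 7
  t3 = max2(4, 7) = 7
  t5 = if0(a4=0 -> then branch t2) = 7
  t7 = max2(7, 7) = 7

Propagation after the edit:
  t1: runs — a4 0->-9; result 7 (same value as before).
  t2: marked dirty but never re-examined — demand shifted away from it.
  t3: checked — values it read are unchanged (a2 unchanged, t1 unchanged); reused cached 7 without running.
  t5: runs — a4 0->-9; result 7 (same value as before).
  t7: checked — values it read are unchanged (t3 unchanged, t5 unchanged); reused cached 7 without running.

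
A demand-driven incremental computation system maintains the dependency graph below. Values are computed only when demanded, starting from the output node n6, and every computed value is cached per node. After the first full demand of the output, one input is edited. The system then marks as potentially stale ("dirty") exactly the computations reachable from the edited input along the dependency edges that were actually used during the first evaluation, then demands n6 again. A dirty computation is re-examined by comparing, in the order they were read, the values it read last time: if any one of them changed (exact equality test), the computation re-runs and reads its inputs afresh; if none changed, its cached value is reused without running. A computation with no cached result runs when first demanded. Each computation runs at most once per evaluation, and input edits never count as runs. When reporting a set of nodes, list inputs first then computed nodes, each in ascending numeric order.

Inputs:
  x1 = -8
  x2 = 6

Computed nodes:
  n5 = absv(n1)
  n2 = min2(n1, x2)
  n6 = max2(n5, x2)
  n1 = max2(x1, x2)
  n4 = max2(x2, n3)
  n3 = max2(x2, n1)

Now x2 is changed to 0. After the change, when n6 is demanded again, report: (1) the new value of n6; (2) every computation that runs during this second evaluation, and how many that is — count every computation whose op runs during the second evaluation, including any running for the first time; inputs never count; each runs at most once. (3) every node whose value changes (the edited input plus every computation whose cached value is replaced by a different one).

New value of n6: 0.
Computations that run: n1, n5, n6 — 3 in total.
Values that change: x2, n1, n5, n6.

First evaluation (everything demanded from the output):
  n1 = max2(-8, 6) = 6
  n5 = absv(6) = 6
  n6 = max2(6, 6) = 6

Propagation after the edit:
  n1: runs — x2 6->0; result 0.
  n5: runs — n1 6->0; result 0.
  n6: runs — n5 6->0; x2 6->0; result 0.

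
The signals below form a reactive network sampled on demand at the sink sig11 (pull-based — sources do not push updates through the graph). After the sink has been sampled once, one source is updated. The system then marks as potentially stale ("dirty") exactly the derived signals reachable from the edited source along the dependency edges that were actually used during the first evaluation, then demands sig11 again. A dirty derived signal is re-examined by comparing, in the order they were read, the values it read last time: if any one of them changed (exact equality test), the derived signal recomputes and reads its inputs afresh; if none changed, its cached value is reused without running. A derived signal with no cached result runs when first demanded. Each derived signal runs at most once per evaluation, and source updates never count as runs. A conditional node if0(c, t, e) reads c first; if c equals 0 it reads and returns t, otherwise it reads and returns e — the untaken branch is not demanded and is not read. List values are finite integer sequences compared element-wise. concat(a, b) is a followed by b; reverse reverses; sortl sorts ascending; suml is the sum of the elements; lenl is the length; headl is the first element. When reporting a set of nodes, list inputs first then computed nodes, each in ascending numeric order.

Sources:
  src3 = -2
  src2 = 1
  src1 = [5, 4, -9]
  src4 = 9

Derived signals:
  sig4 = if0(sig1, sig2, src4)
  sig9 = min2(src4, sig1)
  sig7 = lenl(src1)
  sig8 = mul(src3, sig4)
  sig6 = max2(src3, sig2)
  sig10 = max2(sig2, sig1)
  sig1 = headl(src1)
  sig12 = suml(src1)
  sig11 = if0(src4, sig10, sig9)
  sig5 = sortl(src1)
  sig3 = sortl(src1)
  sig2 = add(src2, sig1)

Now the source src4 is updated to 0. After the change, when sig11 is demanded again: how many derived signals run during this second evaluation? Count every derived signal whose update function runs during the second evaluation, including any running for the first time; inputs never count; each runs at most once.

Initial pass — values computed on the first demand:
  sig1 = headl([5, 4, -9]) = 5
  sig9 = min2(9, 5) = 5
  sig11 = if0(src4=9 -> else branch sig9) = 5

Second demand — change propagation:
  sig2: newly demanded (no cache) — executes and yields 6.
  sig9: dirty yet unreached — the second evaluation never asks for it.
  sig10: newly demanded (no cache) — executes and yields 6.
  sig11: re-runs because src4 9->0; new result 6.

The important point: the flipped condition redirects demand; sig9 is left stale, never re-checked.

Run set: sig2, sig10, sig11 (3 run).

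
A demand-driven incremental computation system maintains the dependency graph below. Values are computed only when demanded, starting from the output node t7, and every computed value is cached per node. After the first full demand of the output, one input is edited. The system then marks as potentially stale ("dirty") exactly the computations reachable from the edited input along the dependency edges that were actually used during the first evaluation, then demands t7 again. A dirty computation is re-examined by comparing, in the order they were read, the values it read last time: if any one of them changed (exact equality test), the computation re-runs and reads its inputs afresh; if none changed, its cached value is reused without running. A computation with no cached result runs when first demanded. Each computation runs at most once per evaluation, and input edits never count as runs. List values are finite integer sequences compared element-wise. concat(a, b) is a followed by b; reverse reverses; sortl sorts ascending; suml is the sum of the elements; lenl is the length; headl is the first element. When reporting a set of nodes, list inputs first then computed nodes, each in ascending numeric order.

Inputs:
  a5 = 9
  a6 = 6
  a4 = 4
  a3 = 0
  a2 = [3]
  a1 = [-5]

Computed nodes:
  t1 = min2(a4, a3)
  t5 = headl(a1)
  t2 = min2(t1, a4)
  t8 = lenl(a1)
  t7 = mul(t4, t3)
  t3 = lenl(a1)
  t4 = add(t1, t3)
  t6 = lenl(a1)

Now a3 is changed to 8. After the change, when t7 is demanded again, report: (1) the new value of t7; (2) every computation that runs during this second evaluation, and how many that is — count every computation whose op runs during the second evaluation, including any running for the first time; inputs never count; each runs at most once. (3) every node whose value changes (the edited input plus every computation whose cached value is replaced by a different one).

First evaluation (everything demanded from the output):
  t1 = min2(4, 0) = 0
  t3 = lenl([-5]) = 1
  t4 = add(0, 1) = 1
  t7 = mul(1, 1) = 1

Propagation after the edit:
  t1: runs — a3 0->8; result 4.
  t4: runs — t1 0->4; result 5.
  t7: runs — t4 1->5; result 5.

New value of t7: 5.
Computations that run: t1, t4, t7 — 3 in total.
Values that change: a3, t1, t4, t7.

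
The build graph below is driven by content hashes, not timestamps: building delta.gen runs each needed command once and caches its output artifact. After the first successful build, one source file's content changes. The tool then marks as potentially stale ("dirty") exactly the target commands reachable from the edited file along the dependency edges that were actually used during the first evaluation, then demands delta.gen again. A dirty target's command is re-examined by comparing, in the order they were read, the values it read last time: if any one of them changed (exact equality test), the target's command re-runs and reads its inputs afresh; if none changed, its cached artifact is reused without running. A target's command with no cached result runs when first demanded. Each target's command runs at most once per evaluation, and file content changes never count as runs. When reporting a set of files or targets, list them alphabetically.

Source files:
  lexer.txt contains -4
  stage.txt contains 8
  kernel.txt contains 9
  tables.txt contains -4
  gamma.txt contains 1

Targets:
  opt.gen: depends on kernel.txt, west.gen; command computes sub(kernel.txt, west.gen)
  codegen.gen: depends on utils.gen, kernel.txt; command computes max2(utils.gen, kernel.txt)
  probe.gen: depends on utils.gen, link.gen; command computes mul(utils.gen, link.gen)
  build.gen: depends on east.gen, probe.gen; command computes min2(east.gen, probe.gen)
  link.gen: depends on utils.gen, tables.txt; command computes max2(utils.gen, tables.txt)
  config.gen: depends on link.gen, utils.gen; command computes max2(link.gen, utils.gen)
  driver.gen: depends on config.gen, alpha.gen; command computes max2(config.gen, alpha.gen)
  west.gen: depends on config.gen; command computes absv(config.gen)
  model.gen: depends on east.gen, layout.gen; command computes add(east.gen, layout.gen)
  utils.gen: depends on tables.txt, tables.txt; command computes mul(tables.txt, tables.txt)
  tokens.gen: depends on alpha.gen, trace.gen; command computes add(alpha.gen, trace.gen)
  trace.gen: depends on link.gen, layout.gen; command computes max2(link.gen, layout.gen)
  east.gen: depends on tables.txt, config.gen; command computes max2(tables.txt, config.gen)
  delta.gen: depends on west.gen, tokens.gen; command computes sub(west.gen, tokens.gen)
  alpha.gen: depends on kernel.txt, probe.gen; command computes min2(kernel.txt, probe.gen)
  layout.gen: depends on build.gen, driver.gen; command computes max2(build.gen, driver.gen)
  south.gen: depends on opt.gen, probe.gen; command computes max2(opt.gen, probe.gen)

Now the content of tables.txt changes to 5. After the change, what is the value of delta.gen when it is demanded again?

delta.gen now evaluates to -9.

Initial pass — values computed on the first demand:
  utils.gen = mul(-4, -4) = 16
  link.gen = max2(16, -4) = 16
  config.gen = max2(16, 16) = 16
  east.gen = max2(-4, 16) = 16
  probe.gen = mul(16, 16) = 256
  alpha.gen = min2(9, 256) = 9
  build.gen = min2(16, 256) = 16
  driver.gen = max2(16, 9) = 16
  layout.gen = max2(16, 16) = 16
  trace.gen = max2(16, 16) = 16
  tokens.gen = add(9, 16) = 25
  west.gen = absv(16) = 16
  delta.gen = sub(16, 25) = -9

Second demand — change propagation:
  utils.gen: re-runs because tables.txt -4->5; tables.txt -4->5; new result 25.
  link.gen: re-runs because utils.gen 16->25; tables.txt -4->5; new result 25.
  config.gen: re-runs because link.gen 16->25; utils.gen 16->25; new result 25.
  east.gen: re-runs because tables.txt -4->5; config.gen 16->25; new result 25.
  probe.gen: re-runs because utils.gen 16->25; link.gen 16->25; new result 625.
  alpha.gen: re-runs because probe.gen 256->625; new result 9 (unchanged).
  build.gen: re-runs because east.gen 16->25; probe.gen 256->625; new result 25.
  driver.gen: re-runs because config.gen 16->25; new result 25.
  layout.gen: re-runs because build.gen 16->25; driver.gen 16->25; new result 25.
  trace.gen: re-runs because link.gen 16->25; layout.gen 16->25; new result 25.
  tokens.gen: re-runs because trace.gen 16->25; new result 34.
  west.gen: re-runs because config.gen 16->25; new result 25.
  delta.gen: re-runs because west.gen 16->25; tokens.gen 25->34; new result -9 (unchanged).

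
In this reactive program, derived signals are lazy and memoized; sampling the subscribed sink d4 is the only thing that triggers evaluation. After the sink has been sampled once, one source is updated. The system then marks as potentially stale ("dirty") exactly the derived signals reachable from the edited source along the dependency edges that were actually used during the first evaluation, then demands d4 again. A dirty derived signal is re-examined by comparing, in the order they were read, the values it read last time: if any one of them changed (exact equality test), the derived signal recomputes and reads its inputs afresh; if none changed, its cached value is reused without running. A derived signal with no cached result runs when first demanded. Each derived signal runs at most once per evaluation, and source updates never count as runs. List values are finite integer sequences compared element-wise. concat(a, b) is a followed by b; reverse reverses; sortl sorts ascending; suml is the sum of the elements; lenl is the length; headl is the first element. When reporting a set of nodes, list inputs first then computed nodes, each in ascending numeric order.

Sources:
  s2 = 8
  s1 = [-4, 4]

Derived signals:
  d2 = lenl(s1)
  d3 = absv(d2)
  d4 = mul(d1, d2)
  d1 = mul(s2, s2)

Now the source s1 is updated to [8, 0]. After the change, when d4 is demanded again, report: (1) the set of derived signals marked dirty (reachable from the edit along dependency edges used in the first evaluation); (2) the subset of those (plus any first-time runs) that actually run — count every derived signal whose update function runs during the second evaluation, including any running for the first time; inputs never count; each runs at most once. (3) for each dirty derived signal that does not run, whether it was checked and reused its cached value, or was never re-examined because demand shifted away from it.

The edit dirties: d2, d4.
1 derived signals run: d2.
Cache hits after checking: d4.
Note the absorption at d2: it re-runs yet its value is the same, leaving the output's value untouched.

First demand of the output computes:
  d1 = mul(8, 8) = 64
  d2 = lenl([-4, 4]) = 2
  d4 = mul(64, 2) = 128

After the edit, cleaning proceeds:
  d2: a read changed (s1 [-4, 4]->[8, 0]) — executes, giving 2 — identical to its old value.
  d4: dirty, but its reads are unchanged (d1 unchanged, d2 unchanged); cached 128 stands.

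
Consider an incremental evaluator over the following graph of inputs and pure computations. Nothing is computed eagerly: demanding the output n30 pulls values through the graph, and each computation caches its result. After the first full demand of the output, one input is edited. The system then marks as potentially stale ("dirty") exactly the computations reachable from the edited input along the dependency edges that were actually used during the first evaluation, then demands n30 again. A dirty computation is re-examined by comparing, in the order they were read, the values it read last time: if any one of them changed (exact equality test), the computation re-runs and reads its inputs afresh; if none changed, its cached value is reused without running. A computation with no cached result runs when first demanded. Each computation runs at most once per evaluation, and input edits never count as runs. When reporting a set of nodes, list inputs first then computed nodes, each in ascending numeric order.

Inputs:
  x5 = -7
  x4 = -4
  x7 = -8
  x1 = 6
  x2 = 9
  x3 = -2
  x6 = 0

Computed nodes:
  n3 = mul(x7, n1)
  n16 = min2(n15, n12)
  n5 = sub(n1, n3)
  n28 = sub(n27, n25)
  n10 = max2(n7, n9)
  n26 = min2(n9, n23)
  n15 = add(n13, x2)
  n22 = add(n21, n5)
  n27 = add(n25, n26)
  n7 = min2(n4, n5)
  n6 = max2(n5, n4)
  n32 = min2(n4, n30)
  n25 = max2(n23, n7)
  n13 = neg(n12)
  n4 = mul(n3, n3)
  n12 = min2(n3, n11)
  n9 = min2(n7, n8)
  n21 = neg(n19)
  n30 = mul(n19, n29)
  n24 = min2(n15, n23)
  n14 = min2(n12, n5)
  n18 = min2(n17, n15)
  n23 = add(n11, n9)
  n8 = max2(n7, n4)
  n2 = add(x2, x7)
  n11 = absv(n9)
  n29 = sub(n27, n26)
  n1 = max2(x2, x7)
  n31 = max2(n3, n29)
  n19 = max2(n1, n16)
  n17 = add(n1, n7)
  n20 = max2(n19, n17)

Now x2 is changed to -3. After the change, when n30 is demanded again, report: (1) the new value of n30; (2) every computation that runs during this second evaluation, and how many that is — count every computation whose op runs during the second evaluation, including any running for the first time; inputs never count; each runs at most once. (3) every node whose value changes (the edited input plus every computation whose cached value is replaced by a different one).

n30 now evaluates to 0.
Run set: n1, n3, n4, n5, n7, n8, n9, n11, n12, n13, n15, n16, n19, n23, n25, n26, n27, n29, n30 (19 run).
Changed values: x2, n1, n3, n4, n5, n7, n8, n9, n11, n12, n13, n15, n16, n19, n23, n25, n26, n27, n29, n30.

Initial pass — values computed on the first demand:
  n1 = max2(9, -8) = 9
  n3 = mul(-8, 9) = -72
  n4 = mul(-72, -72) = 5184
  n5 = sub(9, -72) = 81
  n7 = min2(5184, 81) = 81
  n8 = max2(81, 5184) = 5184
  n9 = min2(81, 5184) = 81
  n11 = absv(81) = 81
  n12 = min2(-72, 81) = -72
  n13 = neg(-72) = 72
  n15 = add(72, 9) = 81
  n16 = min2(81, -72) = -72
  n19 = max2(9, -72) = 9
  n23 = add(81, 81) = 162
  n25 = max2(162, 81) = 162
  n26 = min2(81, 162) = 81
  n27 = add(162, 81) = 243
  n29 = sub(243, 81) = 162
  n30 = mul(9, 162) = 1458

Second demand — change propagation:
  n1: re-runs because x2 9->-3; new result -3.
  n3: re-runs because n1 9->-3; new result 24.
  n4: re-runs because n3 -72->24; n3 -72->24; new result 576.
  n5: re-runs because n1 9->-3; n3 -72->24; new result -27.
  n7: re-runs because n4 5184->576; n5 81->-27; new result -27.
  n8: re-runs because n7 81->-27; n4 5184->576; new result 576.
  n9: re-runs because n7 81->-27; n8 5184->576; new result -27.
  n11: re-runs because n9 81->-27; new result 27.
  n12: re-runs because n3 -72->24; n11 81->27; new result 24.
  n13: re-runs because n12 -72->24; new result -24.
  n15: re-runs because n13 72->-24; x2 9->-3; new result -27.
  n16: re-runs because n15 81->-27; n12 -72->24; new result -27.
  n19: re-runs because n1 9->-3; n16 -72->-27; new result -3.
  n23: re-runs because n11 81->27; n9 81->-27; new result 0.
  n25: re-runs because n23 162->0; n7 81->-27; new result 0.
  n26: re-runs because n9 81->-27; n23 162->0; new result -27.
  n27: re-runs because n25 162->0; n26 81->-27; new result -27.
  n29: re-runs because n27 243->-27; n26 81->-27; new result 0.
  n30: re-runs because n19 9->-3; n29 162->0; new result 0.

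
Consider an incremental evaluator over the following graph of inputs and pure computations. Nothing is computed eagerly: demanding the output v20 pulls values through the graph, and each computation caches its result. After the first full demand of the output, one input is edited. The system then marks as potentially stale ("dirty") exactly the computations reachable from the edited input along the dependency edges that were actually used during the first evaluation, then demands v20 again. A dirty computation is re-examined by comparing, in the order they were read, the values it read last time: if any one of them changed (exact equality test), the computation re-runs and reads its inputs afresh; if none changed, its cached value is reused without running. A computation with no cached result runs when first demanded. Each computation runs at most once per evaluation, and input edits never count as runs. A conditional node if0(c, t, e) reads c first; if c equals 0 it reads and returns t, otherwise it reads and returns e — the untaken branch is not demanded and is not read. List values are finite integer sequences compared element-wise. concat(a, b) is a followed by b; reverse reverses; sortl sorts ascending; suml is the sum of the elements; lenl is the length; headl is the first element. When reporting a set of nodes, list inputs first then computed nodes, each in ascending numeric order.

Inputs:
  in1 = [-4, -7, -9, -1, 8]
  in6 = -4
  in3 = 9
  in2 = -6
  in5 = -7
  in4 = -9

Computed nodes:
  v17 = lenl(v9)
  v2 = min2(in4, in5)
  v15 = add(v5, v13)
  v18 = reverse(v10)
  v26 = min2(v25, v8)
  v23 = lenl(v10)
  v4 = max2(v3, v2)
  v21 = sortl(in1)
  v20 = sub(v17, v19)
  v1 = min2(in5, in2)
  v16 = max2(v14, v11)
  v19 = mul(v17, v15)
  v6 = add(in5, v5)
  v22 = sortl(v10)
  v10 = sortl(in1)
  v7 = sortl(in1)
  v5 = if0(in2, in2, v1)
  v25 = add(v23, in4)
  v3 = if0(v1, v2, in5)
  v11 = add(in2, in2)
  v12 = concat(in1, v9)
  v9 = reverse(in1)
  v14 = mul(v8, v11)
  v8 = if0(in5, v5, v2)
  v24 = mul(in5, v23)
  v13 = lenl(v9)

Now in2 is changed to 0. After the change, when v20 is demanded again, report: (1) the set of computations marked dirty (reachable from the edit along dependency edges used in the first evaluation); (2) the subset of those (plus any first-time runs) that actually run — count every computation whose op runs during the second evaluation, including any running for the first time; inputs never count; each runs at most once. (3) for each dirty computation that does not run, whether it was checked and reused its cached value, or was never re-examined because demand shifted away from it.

Dirty set: v1, v5, v15, v19, v20.
Run set: v5, v15, v19, v20 (4 run).
Left stale — demand moved off them: v1.
The important point: the flipped condition redirects demand; v1 is left stale, never re-checked.

Initial pass — values computed on the first demand:
  v1 = min2(-7, -6) = -7
  v5 = if0(in2=-6 -> else branch v1) = -7
  v9 = reverse([-4, -7, -9, -1, 8]) = [8, -1, -9, -7, -4]
  v13 = lenl([8, -1, -9, -7, -4]) = 5
  v15 = add(-7, 5) = -2
  v17 = lenl([8, -1, -9, -7, -4]) = 5
  v19 = mul(5, -2) = -10
  v20 = sub(5, -10) = 15

Second demand — change propagation:
  v1: dirty yet unreached — the second evaluation never asks for it.
  v5: re-runs because in2 -6->0; new result 0.
  v15: re-runs because v5 -7->0; new result 5.
  v19: re-runs because v15 -2->5; new result 25.
  v20: re-runs because v19 -10->25; new result -20.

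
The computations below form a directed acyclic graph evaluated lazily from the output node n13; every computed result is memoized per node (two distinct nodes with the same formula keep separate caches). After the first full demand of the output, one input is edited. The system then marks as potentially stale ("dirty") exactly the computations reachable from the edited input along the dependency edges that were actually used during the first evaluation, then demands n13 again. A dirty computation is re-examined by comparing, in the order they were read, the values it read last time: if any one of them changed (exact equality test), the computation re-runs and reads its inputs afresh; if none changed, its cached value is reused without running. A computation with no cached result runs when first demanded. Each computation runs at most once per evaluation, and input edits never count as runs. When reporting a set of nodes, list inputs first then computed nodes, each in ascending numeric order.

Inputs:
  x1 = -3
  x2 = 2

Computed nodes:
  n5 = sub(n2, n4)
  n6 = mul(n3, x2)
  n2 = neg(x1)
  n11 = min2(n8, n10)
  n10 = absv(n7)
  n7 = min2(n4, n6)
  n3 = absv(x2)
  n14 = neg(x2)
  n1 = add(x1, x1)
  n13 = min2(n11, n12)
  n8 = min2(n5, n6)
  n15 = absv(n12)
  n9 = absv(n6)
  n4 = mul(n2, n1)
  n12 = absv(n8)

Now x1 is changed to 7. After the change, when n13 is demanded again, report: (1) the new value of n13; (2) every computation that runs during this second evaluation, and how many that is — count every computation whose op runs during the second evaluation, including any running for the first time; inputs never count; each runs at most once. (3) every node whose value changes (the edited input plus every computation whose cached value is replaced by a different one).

First demand of the output computes:
  n1 = add(-3, -3) = -6
  n2 = neg(-3) = 3
  n3 = absv(2) = 2
  n4 = mul(3, -6) = -18
  n5 = sub(3, -18) = 21
  n6 = mul(2, 2) = 4
  n7 = min2(-18, 4) = -18
  n8 = min2(21, 4) = 4
  n10 = absv(-18) = 18
  n11 = min2(4, 18) = 4
  n12 = absv(4) = 4
  n13 = min2(4, 4) = 4

After the edit, cleaning proceeds:
  n1: a read changed (x1 -3->7; x1 -3->7) — executes, giving 14.
  n2: a read changed (x1 -3->7) — executes, giving -7.
  n4: a read changed (n2 3->-7; n1 -6->14) — executes, giving -98.
  n5: a read changed (n2 3->-7; n4 -18->-98) — executes, giving 91.
  n7: a read changed (n4 -18->-98) — executes, giving -98.
  n8: a read changed (n5 21->91) — executes, giving 4 — identical to its old value.
  n10: a read changed (n7 -18->-98) — executes, giving 98.
  n11: a read changed (n10 18->98) — executes, giving 4 — identical to its old value.
  n12: dirty, but its reads are unchanged (n8 unchanged); cached 4 stands.
  n13: dirty, but its reads are unchanged (n11 unchanged, n12 unchanged); cached 4 stands.

Note where the cutoff bites: n12 is checked, finds nothing changed, and keeps its cache.

Demanding n13 again yields 4.
8 computations run: n1, n2, n4, n5, n7, n8, n10, n11.
The nodes whose values change: x1, n1, n2, n4, n5, n7, n10.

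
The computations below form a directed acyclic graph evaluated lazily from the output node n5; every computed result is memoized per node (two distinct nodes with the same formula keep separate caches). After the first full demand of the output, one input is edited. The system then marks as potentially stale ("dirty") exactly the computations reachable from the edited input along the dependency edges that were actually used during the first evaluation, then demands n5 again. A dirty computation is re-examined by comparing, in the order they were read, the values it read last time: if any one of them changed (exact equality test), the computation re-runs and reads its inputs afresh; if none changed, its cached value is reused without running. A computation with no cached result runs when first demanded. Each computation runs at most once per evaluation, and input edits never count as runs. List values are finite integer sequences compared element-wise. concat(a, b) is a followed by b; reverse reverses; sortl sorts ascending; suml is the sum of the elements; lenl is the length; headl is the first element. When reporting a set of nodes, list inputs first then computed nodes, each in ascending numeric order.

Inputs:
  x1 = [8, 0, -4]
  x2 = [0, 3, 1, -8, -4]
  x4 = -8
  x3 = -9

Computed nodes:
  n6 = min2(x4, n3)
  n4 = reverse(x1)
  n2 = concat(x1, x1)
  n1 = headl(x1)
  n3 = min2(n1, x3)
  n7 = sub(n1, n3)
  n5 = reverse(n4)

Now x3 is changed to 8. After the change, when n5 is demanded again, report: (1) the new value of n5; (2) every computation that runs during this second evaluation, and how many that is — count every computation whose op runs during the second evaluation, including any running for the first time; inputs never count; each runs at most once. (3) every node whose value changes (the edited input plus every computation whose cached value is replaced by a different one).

Demanding n5 again yields [8, 0, -4].
0 computations run: none.
The nodes whose values change: x3.
Note the shortcut — x3 feeds only undemanded nodes, so no recomputation happens.

First demand of the output computes:
  n4 = reverse([8, 0, -4]) = [-4, 0, 8]
  n5 = reverse([-4, 0, 8]) = [8, 0, -4]

After the edit, cleaning proceeds:
  x3 only reaches undemanded nodes; the second demand re-runs nothing.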